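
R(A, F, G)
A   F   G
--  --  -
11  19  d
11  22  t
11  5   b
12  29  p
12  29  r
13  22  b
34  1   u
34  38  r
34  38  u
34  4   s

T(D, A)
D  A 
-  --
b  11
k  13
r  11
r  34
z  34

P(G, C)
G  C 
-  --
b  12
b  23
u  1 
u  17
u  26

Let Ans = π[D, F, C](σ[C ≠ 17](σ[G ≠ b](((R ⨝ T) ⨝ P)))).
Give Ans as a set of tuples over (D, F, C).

{(r, 1, 1), (r, 1, 26), (r, 38, 1), (r, 38, 26), (z, 1, 1), (z, 1, 26), (z, 38, 1), (z, 38, 26)}

Natural join on A: {(11, 19, d, b), (11, 19, d, r), (11, 22, t, b), (11, 22, t, r), (11, 5, b, b), (11, 5, b, r), (13, 22, b, k), (34, 1, u, r), (34, 1, u, z), (34, 38, r, r), (34, 38, r, z), (34, 38, u, r), (34, 38, u, z), (34, 4, s, r), (34, 4, s, z)}
Natural join on G: {(11, 5, b, b, 12), (11, 5, b, b, 23), (11, 5, b, r, 12), (11, 5, b, r, 23), (13, 22, b, k, 12), (13, 22, b, k, 23), (34, 1, u, r, 1), (34, 1, u, r, 17), (34, 1, u, r, 26), (34, 1, u, z, 1), (34, 1, u, z, 17), (34, 1, u, z, 26), (34, 38, u, r, 1), (34, 38, u, r, 17), (34, 38, u, r, 26), (34, 38, u, z, 1), (34, 38, u, z, 17), (34, 38, u, z, 26)}
σ[G ≠ b]: keep tuples satisfying G ≠ b → {(34, 1, u, r, 1), (34, 1, u, r, 17), (34, 1, u, r, 26), (34, 1, u, z, 1), (34, 1, u, z, 17), (34, 1, u, z, 26), (34, 38, u, r, 1), (34, 38, u, r, 17), (34, 38, u, r, 26), (34, 38, u, z, 1), (34, 38, u, z, 17), (34, 38, u, z, 26)}
σ[C ≠ 17]: keep tuples satisfying C ≠ 17 → {(34, 1, u, r, 1), (34, 1, u, r, 26), (34, 1, u, z, 1), (34, 1, u, z, 26), (34, 38, u, r, 1), (34, 38, u, r, 26), (34, 38, u, z, 1), (34, 38, u, z, 26)}
Projecting to D, F, C: {(r, 1, 1), (r, 1, 26), (r, 38, 1), (r, 38, 26), (z, 1, 1), (z, 1, 26), (z, 38, 1), (z, 38, 26)}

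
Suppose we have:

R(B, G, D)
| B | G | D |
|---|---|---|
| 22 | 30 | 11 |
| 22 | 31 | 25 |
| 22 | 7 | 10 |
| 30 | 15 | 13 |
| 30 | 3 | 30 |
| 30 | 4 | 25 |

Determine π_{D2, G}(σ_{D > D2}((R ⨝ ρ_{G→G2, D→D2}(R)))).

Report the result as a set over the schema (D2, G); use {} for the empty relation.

{(10, 30), (10, 31), (11, 31), (13, 3), (13, 4), (25, 3)}

ρ[G→G2, D→D2]: schema becomes (B, G2, D2); tuples unchanged.
Natural join on B: {(22, 30, 11, 30, 11), (22, 30, 11, 31, 25), (22, 30, 11, 7, 10), (22, 31, 25, 30, 11), (22, 31, 25, 31, 25), (22, 31, 25, 7, 10), (22, 7, 10, 30, 11), (22, 7, 10, 31, 25), (22, 7, 10, 7, 10), (30, 15, 13, 15, 13), (30, 15, 13, 3, 30), (30, 15, 13, 4, 25), (30, 3, 30, 15, 13), (30, 3, 30, 3, 30), (30, 3, 30, 4, 25), (30, 4, 25, 15, 13), (30, 4, 25, 3, 30), (30, 4, 25, 4, 25)}
Filtering on D > D2 leaves {(22, 30, 11, 7, 10), (22, 31, 25, 30, 11), (22, 31, 25, 7, 10), (30, 3, 30, 15, 13), (30, 3, 30, 4, 25), (30, 4, 25, 15, 13)}.
Keep only column(s) D2, G: {(10, 30), (10, 31), (11, 31), (13, 3), (13, 4), (25, 3)}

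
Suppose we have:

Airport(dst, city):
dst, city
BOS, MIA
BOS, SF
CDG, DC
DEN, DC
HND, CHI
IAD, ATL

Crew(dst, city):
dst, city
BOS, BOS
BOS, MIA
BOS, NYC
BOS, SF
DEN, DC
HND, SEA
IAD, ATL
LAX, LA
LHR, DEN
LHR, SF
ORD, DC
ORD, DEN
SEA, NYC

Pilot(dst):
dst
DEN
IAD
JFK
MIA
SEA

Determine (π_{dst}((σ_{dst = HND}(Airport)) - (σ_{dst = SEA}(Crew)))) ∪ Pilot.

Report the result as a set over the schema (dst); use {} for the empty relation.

Filtering on dst = HND leaves {(HND, CHI)}.
Filtering on dst = SEA leaves {(SEA, NYC)}.
Set difference of the two operands is {(HND, CHI)}.
π[dst]: project onto (dst) → {HND}
Set union of the two operands is {DEN, HND, IAD, JFK, MIA, SEA}.

{DEN, HND, IAD, JFK, MIA, SEA}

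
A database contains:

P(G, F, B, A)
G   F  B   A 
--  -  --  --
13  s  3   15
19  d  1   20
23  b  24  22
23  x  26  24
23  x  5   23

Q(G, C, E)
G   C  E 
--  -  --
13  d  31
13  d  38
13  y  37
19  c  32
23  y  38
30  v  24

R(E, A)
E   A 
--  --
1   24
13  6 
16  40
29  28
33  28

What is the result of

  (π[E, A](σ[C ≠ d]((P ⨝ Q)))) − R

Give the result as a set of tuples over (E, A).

Joining P and Q on G yields {(13, s, 3, 15, d, 31), (13, s, 3, 15, d, 38), (13, s, 3, 15, y, 37), (19, d, 1, 20, c, 32), (23, b, 24, 22, y, 38), (23, x, 26, 24, y, 38), (23, x, 5, 23, y, 38)}.
σ[C ≠ d]: keep tuples satisfying C ≠ d → {(13, s, 3, 15, y, 37), (19, d, 1, 20, c, 32), (23, b, 24, 22, y, 38), (23, x, 26, 24, y, 38), (23, x, 5, 23, y, 38)}
Keep only column(s) E, A: {(32, 20), (37, 15), (38, 22), (38, 23), (38, 24)}
Taking the difference: {(32, 20), (37, 15), (38, 22), (38, 23), (38, 24)}

{(32, 20), (37, 15), (38, 22), (38, 23), (38, 24)}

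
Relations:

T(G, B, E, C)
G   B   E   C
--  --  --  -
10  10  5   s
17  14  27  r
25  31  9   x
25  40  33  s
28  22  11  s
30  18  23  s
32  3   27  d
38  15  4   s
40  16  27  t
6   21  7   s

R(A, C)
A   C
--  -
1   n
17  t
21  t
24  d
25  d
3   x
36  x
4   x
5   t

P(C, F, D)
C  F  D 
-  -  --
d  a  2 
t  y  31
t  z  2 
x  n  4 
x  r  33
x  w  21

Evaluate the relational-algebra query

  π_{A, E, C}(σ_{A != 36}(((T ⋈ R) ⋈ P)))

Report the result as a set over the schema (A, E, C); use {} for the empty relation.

{(17, 27, t), (21, 27, t), (24, 27, d), (25, 27, d), (3, 9, x), (4, 9, x), (5, 27, t)}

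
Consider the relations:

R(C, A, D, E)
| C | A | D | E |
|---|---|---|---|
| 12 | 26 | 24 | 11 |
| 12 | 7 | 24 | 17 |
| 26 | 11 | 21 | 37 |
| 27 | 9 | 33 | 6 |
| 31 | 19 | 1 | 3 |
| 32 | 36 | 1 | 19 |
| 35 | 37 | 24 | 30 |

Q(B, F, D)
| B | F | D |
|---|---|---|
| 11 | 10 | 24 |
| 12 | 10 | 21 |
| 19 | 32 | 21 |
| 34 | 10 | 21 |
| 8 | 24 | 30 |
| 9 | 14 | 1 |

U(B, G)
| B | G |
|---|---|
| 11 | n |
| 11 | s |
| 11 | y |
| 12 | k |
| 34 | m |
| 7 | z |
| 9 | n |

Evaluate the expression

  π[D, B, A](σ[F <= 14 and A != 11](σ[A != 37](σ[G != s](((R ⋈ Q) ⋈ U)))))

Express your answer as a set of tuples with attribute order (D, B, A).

{(1, 9, 19), (1, 9, 36), (24, 11, 26), (24, 11, 7)}

Natural join on D: {(12, 26, 24, 11, 11, 10), (12, 7, 24, 17, 11, 10), (26, 11, 21, 37, 12, 10), (26, 11, 21, 37, 19, 32), (26, 11, 21, 37, 34, 10), (31, 19, 1, 3, 9, 14), (32, 36, 1, 19, 9, 14), (35, 37, 24, 30, 11, 10)}
Natural join on B: {(12, 26, 24, 11, 11, 10, n), (12, 26, 24, 11, 11, 10, s), (12, 26, 24, 11, 11, 10, y), (12, 7, 24, 17, 11, 10, n), (12, 7, 24, 17, 11, 10, s), (12, 7, 24, 17, 11, 10, y), (26, 11, 21, 37, 12, 10, k), (26, 11, 21, 37, 34, 10, m), (31, 19, 1, 3, 9, 14, n), (32, 36, 1, 19, 9, 14, n), (35, 37, 24, 30, 11, 10, n), (35, 37, 24, 30, 11, 10, s), (35, 37, 24, 30, 11, 10, y)}
Selection G != s: {(12, 26, 24, 11, 11, 10, n), (12, 26, 24, 11, 11, 10, y), (12, 7, 24, 17, 11, 10, n), (12, 7, 24, 17, 11, 10, y), (26, 11, 21, 37, 12, 10, k), (26, 11, 21, 37, 34, 10, m), (31, 19, 1, 3, 9, 14, n), (32, 36, 1, 19, 9, 14, n), (35, 37, 24, 30, 11, 10, n), (35, 37, 24, 30, 11, 10, y)}
Selection A != 37: {(12, 26, 24, 11, 11, 10, n), (12, 26, 24, 11, 11, 10, y), (12, 7, 24, 17, 11, 10, n), (12, 7, 24, 17, 11, 10, y), (26, 11, 21, 37, 12, 10, k), (26, 11, 21, 37, 34, 10, m), (31, 19, 1, 3, 9, 14, n), (32, 36, 1, 19, 9, 14, n)}
Selection F <= 14 and A != 11: {(12, 26, 24, 11, 11, 10, n), (12, 26, 24, 11, 11, 10, y), (12, 7, 24, 17, 11, 10, n), (12, 7, 24, 17, 11, 10, y), (31, 19, 1, 3, 9, 14, n), (32, 36, 1, 19, 9, 14, n)}
Projecting to D, B, A (2 duplicate(s) eliminated): {(1, 9, 19), (1, 9, 36), (24, 11, 26), (24, 11, 7)}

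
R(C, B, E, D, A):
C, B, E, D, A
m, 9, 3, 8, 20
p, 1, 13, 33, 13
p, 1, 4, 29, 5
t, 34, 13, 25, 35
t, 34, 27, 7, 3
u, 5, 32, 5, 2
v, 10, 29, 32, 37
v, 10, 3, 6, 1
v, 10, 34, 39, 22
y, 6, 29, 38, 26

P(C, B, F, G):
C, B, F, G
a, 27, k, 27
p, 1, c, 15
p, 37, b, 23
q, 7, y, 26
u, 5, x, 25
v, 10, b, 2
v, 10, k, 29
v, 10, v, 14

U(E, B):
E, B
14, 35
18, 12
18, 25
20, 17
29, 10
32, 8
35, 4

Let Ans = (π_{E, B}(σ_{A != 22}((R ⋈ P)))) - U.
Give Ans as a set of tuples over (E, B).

Joining R and P on C, B yields {(p, 1, 13, 33, 13, c, 15), (p, 1, 4, 29, 5, c, 15), (u, 5, 32, 5, 2, x, 25), (v, 10, 29, 32, 37, b, 2), (v, 10, 29, 32, 37, k, 29), (v, 10, 29, 32, 37, v, 14), (v, 10, 3, 6, 1, b, 2), (v, 10, 3, 6, 1, k, 29), (v, 10, 3, 6, 1, v, 14), (v, 10, 34, 39, 22, b, 2), (v, 10, 34, 39, 22, k, 29), (v, 10, 34, 39, 22, v, 14)}.
σ[A != 22]: keep tuples satisfying A != 22 → {(p, 1, 13, 33, 13, c, 15), (p, 1, 4, 29, 5, c, 15), (u, 5, 32, 5, 2, x, 25), (v, 10, 29, 32, 37, b, 2), (v, 10, 29, 32, 37, k, 29), (v, 10, 29, 32, 37, v, 14), (v, 10, 3, 6, 1, b, 2), (v, 10, 3, 6, 1, k, 29), (v, 10, 3, 6, 1, v, 14)}
π[E, B]: project onto (E, B) (4 duplicate(s) eliminated) → {(13, 1), (29, 10), (3, 10), (32, 5), (4, 1)}
Difference: {(13, 1), (29, 10), (3, 10), (32, 5), (4, 1)} with {(14, 35), (18, 12), (18, 25), (20, 17), (29, 10), (32, 8), (35, 4)} → {(13, 1), (3, 10), (32, 5), (4, 1)}

{(13, 1), (3, 10), (32, 5), (4, 1)}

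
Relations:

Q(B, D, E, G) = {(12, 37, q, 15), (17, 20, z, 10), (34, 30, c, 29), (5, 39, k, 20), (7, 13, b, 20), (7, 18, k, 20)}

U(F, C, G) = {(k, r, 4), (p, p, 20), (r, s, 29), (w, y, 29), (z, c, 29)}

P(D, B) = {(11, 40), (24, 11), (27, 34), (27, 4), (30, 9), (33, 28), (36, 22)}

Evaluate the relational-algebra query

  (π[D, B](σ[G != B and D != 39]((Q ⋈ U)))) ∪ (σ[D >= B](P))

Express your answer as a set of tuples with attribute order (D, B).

{(13, 7), (18, 7), (24, 11), (27, 4), (30, 34), (30, 9), (33, 28), (36, 22)}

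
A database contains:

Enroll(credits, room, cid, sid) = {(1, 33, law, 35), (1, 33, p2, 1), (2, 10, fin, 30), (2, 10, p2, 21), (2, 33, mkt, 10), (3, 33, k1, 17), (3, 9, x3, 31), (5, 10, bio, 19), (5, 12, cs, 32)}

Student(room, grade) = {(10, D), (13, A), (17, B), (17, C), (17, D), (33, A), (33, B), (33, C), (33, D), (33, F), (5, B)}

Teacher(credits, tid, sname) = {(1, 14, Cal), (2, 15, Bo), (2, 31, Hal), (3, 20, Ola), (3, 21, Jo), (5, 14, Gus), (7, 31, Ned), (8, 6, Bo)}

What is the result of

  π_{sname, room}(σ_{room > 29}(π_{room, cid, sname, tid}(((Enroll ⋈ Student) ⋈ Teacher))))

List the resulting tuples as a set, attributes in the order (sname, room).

Natural join on room: {(1, 33, law, 35, A), (1, 33, law, 35, B), (1, 33, law, 35, C), (1, 33, law, 35, D), (1, 33, law, 35, F), (1, 33, p2, 1, A), (1, 33, p2, 1, B), (1, 33, p2, 1, C), (1, 33, p2, 1, D), (1, 33, p2, 1, F), (2, 10, fin, 30, D), (2, 10, p2, 21, D), (2, 33, mkt, 10, A), (2, 33, mkt, 10, B), (2, 33, mkt, 10, C), (2, 33, mkt, 10, D), (2, 33, mkt, 10, F), (3, 33, k1, 17, A), (3, 33, k1, 17, B), (3, 33, k1, 17, C), (3, 33, k1, 17, D), (3, 33, k1, 17, F), (5, 10, bio, 19, D)}
Natural join on credits: {(1, 33, law, 35, A, 14, Cal), (1, 33, law, 35, B, 14, Cal), (1, 33, law, 35, C, 14, Cal), (1, 33, law, 35, D, 14, Cal), (1, 33, law, 35, F, 14, Cal), (1, 33, p2, 1, A, 14, Cal), (1, 33, p2, 1, B, 14, Cal), (1, 33, p2, 1, C, 14, Cal), (1, 33, p2, 1, D, 14, Cal), (1, 33, p2, 1, F, 14, Cal), (2, 10, fin, 30, D, 15, Bo), (2, 10, fin, 30, D, 31, Hal), (2, 10, p2, 21, D, 15, Bo), (2, 10, p2, 21, D, 31, Hal), (2, 33, mkt, 10, A, 15, Bo), (2, 33, mkt, 10, A, 31, Hal), (2, 33, mkt, 10, B, 15, Bo), (2, 33, mkt, 10, B, 31, Hal), (2, 33, mkt, 10, C, 15, Bo), (2, 33, mkt, 10, C, 31, Hal), (2, 33, mkt, 10, D, 15, Bo), (2, 33, mkt, 10, D, 31, Hal), (2, 33, mkt, 10, F, 15, Bo), (2, 33, mkt, 10, F, 31, Hal), (3, 33, k1, 17, A, 20, Ola), (3, 33, k1, 17, A, 21, Jo), (3, 33, k1, 17, B, 20, Ola), (3, 33, k1, 17, B, 21, Jo), (3, 33, k1, 17, C, 20, Ola), (3, 33, k1, 17, C, 21, Jo), (3, 33, k1, 17, D, 20, Ola), (3, 33, k1, 17, D, 21, Jo), (3, 33, k1, 17, F, 20, Ola), (3, 33, k1, 17, F, 21, Jo), (5, 10, bio, 19, D, 14, Gus)}
Projecting to room, cid, sname, tid (24 duplicate(s) eliminated): {(10, bio, Gus, 14), (10, fin, Bo, 15), (10, fin, Hal, 31), (10, p2, Bo, 15), (10, p2, Hal, 31), (33, k1, Jo, 21), (33, k1, Ola, 20), (33, law, Cal, 14), (33, mkt, Bo, 15), (33, mkt, Hal, 31), (33, p2, Cal, 14)}
Apply σ_{room > 29}; surviving tuples: {(33, k1, Jo, 21), (33, k1, Ola, 20), (33, law, Cal, 14), (33, mkt, Bo, 15), (33, mkt, Hal, 31), (33, p2, Cal, 14)}
Projecting to sname, room (1 duplicate(s) eliminated): {(Bo, 33), (Cal, 33), (Hal, 33), (Jo, 33), (Ola, 33)}

{(Bo, 33), (Cal, 33), (Hal, 33), (Jo, 33), (Ola, 33)}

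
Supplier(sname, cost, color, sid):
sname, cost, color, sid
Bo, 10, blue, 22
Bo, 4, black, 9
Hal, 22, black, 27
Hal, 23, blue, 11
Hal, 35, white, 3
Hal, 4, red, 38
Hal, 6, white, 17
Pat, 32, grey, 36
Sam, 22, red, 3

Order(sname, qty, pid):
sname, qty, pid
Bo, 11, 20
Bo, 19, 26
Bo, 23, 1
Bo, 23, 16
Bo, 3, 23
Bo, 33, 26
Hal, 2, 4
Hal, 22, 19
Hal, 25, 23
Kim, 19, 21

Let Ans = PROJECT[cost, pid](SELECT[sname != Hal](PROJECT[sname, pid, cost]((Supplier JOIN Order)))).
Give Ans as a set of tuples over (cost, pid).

{(10, 1), (10, 16), (10, 20), (10, 23), (10, 26), (4, 1), (4, 16), (4, 20), (4, 23), (4, 26)}

Joining Supplier and Order on sname yields {(Bo, 10, blue, 22, 11, 20), (Bo, 10, blue, 22, 19, 26), (Bo, 10, blue, 22, 23, 1), (Bo, 10, blue, 22, 23, 16), (Bo, 10, blue, 22, 3, 23), (Bo, 10, blue, 22, 33, 26), (Bo, 4, black, 9, 11, 20), (Bo, 4, black, 9, 19, 26), (Bo, 4, black, 9, 23, 1), (Bo, 4, black, 9, 23, 16), (Bo, 4, black, 9, 3, 23), (Bo, 4, black, 9, 33, 26), (Hal, 22, black, 27, 2, 4), (Hal, 22, black, 27, 22, 19), (Hal, 22, black, 27, 25, 23), (Hal, 23, blue, 11, 2, 4), (Hal, 23, blue, 11, 22, 19), (Hal, 23, blue, 11, 25, 23), (Hal, 35, white, 3, 2, 4), (Hal, 35, white, 3, 22, 19), (Hal, 35, white, 3, 25, 23), (Hal, 4, red, 38, 2, 4), (Hal, 4, red, 38, 22, 19), (Hal, 4, red, 38, 25, 23), (Hal, 6, white, 17, 2, 4), (Hal, 6, white, 17, 22, 19), (Hal, 6, white, 17, 25, 23)}.
π_{sname, pid, cost} gives {(Bo, 1, 10), (Bo, 1, 4), (Bo, 16, 10), (Bo, 16, 4), (Bo, 20, 10), (Bo, 20, 4), (Bo, 23, 10), (Bo, 23, 4), (Bo, 26, 10), (Bo, 26, 4), (Hal, 19, 22), (Hal, 19, 23), (Hal, 19, 35), (Hal, 19, 4), (Hal, 19, 6), (Hal, 23, 22), (Hal, 23, 23), (Hal, 23, 35), (Hal, 23, 4), (Hal, 23, 6), (Hal, 4, 22), (Hal, 4, 23), (Hal, 4, 35), (Hal, 4, 4), (Hal, 4, 6)} (2 duplicate(s) eliminated).
Selection sname != Hal: {(Bo, 1, 10), (Bo, 1, 4), (Bo, 16, 10), (Bo, 16, 4), (Bo, 20, 10), (Bo, 20, 4), (Bo, 23, 10), (Bo, 23, 4), (Bo, 26, 10), (Bo, 26, 4)}
π_{cost, pid} gives {(10, 1), (10, 16), (10, 20), (10, 23), (10, 26), (4, 1), (4, 16), (4, 20), (4, 23), (4, 26)}.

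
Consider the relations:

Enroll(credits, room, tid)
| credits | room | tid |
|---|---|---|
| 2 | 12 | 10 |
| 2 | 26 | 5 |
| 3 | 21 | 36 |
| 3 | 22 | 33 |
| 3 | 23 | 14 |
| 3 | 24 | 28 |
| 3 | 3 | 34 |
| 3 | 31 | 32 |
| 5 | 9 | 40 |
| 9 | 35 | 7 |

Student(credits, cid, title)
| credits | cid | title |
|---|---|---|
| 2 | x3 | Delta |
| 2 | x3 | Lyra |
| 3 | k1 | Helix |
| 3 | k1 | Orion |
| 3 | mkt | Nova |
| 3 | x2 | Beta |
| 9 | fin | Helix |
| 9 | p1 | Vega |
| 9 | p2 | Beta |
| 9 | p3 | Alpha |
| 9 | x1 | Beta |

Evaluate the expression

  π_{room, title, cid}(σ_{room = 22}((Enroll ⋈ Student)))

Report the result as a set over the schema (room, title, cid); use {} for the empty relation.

{(22, Beta, x2), (22, Helix, k1), (22, Nova, mkt), (22, Orion, k1)}

Natural join on credits: {(2, 12, 10, x3, Delta), (2, 12, 10, x3, Lyra), (2, 26, 5, x3, Delta), (2, 26, 5, x3, Lyra), (3, 21, 36, k1, Helix), (3, 21, 36, k1, Orion), (3, 21, 36, mkt, Nova), (3, 21, 36, x2, Beta), (3, 22, 33, k1, Helix), (3, 22, 33, k1, Orion), (3, 22, 33, mkt, Nova), (3, 22, 33, x2, Beta), (3, 23, 14, k1, Helix), (3, 23, 14, k1, Orion), (3, 23, 14, mkt, Nova), (3, 23, 14, x2, Beta), (3, 24, 28, k1, Helix), (3, 24, 28, k1, Orion), (3, 24, 28, mkt, Nova), (3, 24, 28, x2, Beta), (3, 3, 34, k1, Helix), (3, 3, 34, k1, Orion), (3, 3, 34, mkt, Nova), (3, 3, 34, x2, Beta), (3, 31, 32, k1, Helix), (3, 31, 32, k1, Orion), (3, 31, 32, mkt, Nova), (3, 31, 32, x2, Beta), (9, 35, 7, fin, Helix), (9, 35, 7, p1, Vega), (9, 35, 7, p2, Beta), (9, 35, 7, p3, Alpha), (9, 35, 7, x1, Beta)}
Selection room = 22: {(3, 22, 33, k1, Helix), (3, 22, 33, k1, Orion), (3, 22, 33, mkt, Nova), (3, 22, 33, x2, Beta)}
Keep only column(s) room, title, cid: {(22, Beta, x2), (22, Helix, k1), (22, Nova, mkt), (22, Orion, k1)}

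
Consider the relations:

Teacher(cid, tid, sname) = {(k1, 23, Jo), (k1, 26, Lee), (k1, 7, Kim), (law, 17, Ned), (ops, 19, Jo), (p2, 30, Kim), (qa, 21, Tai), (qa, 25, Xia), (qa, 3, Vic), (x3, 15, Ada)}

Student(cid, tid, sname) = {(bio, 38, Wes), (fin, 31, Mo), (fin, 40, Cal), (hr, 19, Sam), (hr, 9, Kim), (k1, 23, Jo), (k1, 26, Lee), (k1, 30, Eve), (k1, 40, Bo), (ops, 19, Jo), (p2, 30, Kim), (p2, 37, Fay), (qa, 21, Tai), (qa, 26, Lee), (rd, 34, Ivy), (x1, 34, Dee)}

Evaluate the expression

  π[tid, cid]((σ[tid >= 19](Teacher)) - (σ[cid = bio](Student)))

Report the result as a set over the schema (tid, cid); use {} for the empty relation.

Filtering on tid >= 19 leaves {(k1, 23, Jo), (k1, 26, Lee), (ops, 19, Jo), (p2, 30, Kim), (qa, 21, Tai), (qa, 25, Xia)}.
Filtering on cid = bio leaves {(bio, 38, Wes)}.
Taking the difference: {(k1, 23, Jo), (k1, 26, Lee), (ops, 19, Jo), (p2, 30, Kim), (qa, 21, Tai), (qa, 25, Xia)}
Keep only column(s) tid, cid: {(19, ops), (21, qa), (23, k1), (25, qa), (26, k1), (30, p2)}

{(19, ops), (21, qa), (23, k1), (25, qa), (26, k1), (30, p2)}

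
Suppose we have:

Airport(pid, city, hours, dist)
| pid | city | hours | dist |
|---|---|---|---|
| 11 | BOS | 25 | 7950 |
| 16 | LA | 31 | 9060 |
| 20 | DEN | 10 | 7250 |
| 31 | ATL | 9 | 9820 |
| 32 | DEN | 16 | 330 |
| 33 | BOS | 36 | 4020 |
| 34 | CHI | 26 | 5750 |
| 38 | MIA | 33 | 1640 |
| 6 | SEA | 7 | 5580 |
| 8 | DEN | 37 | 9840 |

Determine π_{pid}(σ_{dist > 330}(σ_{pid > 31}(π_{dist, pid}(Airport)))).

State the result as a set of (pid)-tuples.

{33, 34, 38}

Projecting to dist, pid: {(1640, 38), (330, 32), (4020, 33), (5580, 6), (5750, 34), (7250, 20), (7950, 11), (9060, 16), (9820, 31), (9840, 8)}
Filtering on pid > 31 leaves {(1640, 38), (330, 32), (4020, 33), (5750, 34)}.
Filtering on dist > 330 leaves {(1640, 38), (4020, 33), (5750, 34)}.
Projecting to pid: {33, 34, 38}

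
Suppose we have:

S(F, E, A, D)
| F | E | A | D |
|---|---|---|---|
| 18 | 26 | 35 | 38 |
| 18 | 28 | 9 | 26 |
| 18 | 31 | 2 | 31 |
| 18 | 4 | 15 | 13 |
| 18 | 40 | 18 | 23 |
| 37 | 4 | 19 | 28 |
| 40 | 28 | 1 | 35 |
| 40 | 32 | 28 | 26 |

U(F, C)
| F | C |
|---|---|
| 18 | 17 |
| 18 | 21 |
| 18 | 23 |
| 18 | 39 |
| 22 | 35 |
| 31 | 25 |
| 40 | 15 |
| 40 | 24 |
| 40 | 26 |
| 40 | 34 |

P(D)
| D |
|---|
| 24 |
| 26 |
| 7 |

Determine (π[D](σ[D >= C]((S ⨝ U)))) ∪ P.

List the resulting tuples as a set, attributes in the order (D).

{23, 24, 26, 31, 35, 38, 7}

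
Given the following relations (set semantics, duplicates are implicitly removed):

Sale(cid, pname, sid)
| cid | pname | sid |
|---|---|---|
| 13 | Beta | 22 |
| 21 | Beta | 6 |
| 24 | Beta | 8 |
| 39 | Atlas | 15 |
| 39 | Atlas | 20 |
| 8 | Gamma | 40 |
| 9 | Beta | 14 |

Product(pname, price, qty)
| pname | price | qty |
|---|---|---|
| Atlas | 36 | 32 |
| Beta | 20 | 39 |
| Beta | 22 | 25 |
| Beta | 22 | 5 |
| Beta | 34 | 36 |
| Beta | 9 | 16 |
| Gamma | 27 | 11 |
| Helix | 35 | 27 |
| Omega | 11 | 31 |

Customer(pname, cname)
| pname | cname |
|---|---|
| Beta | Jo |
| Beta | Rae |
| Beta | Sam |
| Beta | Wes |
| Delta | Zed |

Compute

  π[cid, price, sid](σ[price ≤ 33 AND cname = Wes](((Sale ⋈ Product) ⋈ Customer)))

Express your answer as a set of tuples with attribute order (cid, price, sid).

{(13, 20, 22), (13, 22, 22), (13, 9, 22), (21, 20, 6), (21, 22, 6), (21, 9, 6), (24, 20, 8), (24, 22, 8), (24, 9, 8), (9, 20, 14), (9, 22, 14), (9, 9, 14)}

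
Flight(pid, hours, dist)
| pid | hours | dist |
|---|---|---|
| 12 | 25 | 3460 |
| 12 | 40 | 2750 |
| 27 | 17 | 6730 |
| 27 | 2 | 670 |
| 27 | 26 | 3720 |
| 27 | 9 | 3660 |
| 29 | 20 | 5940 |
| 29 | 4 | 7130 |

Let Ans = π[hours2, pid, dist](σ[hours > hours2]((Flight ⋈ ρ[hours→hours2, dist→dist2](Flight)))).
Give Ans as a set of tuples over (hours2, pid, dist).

{(17, 27, 3720), (2, 27, 3660), (2, 27, 3720), (2, 27, 6730), (25, 12, 2750), (4, 29, 5940), (9, 27, 3720), (9, 27, 6730)}

ρ[hours→hours2, dist→dist2]: schema becomes (pid, hours2, dist2); tuples unchanged.
Joining Flight and ρ[hours→hours2, dist→dist2](Flight) on pid yields {(12, 25, 3460, 25, 3460), (12, 25, 3460, 40, 2750), (12, 40, 2750, 25, 3460), (12, 40, 2750, 40, 2750), (27, 17, 6730, 17, 6730), (27, 17, 6730, 2, 670), (27, 17, 6730, 26, 3720), (27, 17, 6730, 9, 3660), (27, 2, 670, 17, 6730), (27, 2, 670, 2, 670), (27, 2, 670, 26, 3720), (27, 2, 670, 9, 3660), (27, 26, 3720, 17, 6730), (27, 26, 3720, 2, 670), (27, 26, 3720, 26, 3720), (27, 26, 3720, 9, 3660), (27, 9, 3660, 17, 6730), (27, 9, 3660, 2, 670), (27, 9, 3660, 26, 3720), (27, 9, 3660, 9, 3660), (29, 20, 5940, 20, 5940), (29, 20, 5940, 4, 7130), (29, 4, 7130, 20, 5940), (29, 4, 7130, 4, 7130)}.
Filtering on hours > hours2 leaves {(12, 40, 2750, 25, 3460), (27, 17, 6730, 2, 670), (27, 17, 6730, 9, 3660), (27, 26, 3720, 17, 6730), (27, 26, 3720, 2, 670), (27, 26, 3720, 9, 3660), (27, 9, 3660, 2, 670), (29, 20, 5940, 4, 7130)}.
Projecting to hours2, pid, dist: {(17, 27, 3720), (2, 27, 3660), (2, 27, 3720), (2, 27, 6730), (25, 12, 2750), (4, 29, 5940), (9, 27, 3720), (9, 27, 6730)}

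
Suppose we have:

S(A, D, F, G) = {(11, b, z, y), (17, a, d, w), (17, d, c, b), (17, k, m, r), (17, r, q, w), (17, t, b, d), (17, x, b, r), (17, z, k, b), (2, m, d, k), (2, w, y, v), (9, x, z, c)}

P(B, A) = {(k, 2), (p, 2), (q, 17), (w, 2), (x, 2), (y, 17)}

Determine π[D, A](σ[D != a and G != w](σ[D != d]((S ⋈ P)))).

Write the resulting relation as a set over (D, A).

{(k, 17), (m, 2), (t, 17), (w, 2), (x, 17), (z, 17)}

S ⋈ P (natural join on A): {(17, a, d, w, q), (17, a, d, w, y), (17, d, c, b, q), (17, d, c, b, y), (17, k, m, r, q), (17, k, m, r, y), (17, r, q, w, q), (17, r, q, w, y), (17, t, b, d, q), (17, t, b, d, y), (17, x, b, r, q), (17, x, b, r, y), (17, z, k, b, q), (17, z, k, b, y), (2, m, d, k, k), (2, m, d, k, p), (2, m, d, k, w), (2, m, d, k, x), (2, w, y, v, k), (2, w, y, v, p), (2, w, y, v, w), (2, w, y, v, x)}
Filtering on D != d leaves {(17, a, d, w, q), (17, a, d, w, y), (17, k, m, r, q), (17, k, m, r, y), (17, r, q, w, q), (17, r, q, w, y), (17, t, b, d, q), (17, t, b, d, y), (17, x, b, r, q), (17, x, b, r, y), (17, z, k, b, q), (17, z, k, b, y), (2, m, d, k, k), (2, m, d, k, p), (2, m, d, k, w), (2, m, d, k, x), (2, w, y, v, k), (2, w, y, v, p), (2, w, y, v, w), (2, w, y, v, x)}.
Filtering on D != a and G != w leaves {(17, k, m, r, q), (17, k, m, r, y), (17, t, b, d, q), (17, t, b, d, y), (17, x, b, r, q), (17, x, b, r, y), (17, z, k, b, q), (17, z, k, b, y), (2, m, d, k, k), (2, m, d, k, p), (2, m, d, k, w), (2, m, d, k, x), (2, w, y, v, k), (2, w, y, v, p), (2, w, y, v, w), (2, w, y, v, x)}.
π_{D, A} gives {(k, 17), (m, 2), (t, 17), (w, 2), (x, 17), (z, 17)} (10 duplicate(s) eliminated).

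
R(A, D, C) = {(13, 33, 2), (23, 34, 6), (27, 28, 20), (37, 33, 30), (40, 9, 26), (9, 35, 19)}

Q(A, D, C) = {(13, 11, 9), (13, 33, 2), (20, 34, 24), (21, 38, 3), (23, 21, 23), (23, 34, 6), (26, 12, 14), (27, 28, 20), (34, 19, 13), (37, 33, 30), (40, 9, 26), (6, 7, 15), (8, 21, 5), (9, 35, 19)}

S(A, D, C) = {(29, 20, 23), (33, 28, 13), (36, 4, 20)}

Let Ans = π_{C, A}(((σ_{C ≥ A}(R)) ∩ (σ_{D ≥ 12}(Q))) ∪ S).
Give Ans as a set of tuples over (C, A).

{(13, 33), (19, 9), (20, 36), (23, 29)}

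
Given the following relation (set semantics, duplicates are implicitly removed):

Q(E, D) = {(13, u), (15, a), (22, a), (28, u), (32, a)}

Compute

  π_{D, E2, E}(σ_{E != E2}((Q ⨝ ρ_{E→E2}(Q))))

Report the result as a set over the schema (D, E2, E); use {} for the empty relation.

ρ[E→E2]: schema becomes (E2, D); tuples unchanged.
Joining Q and ρ_{E→E2}(Q) on D yields {(13, u, 13), (13, u, 28), (15, a, 15), (15, a, 22), (15, a, 32), (22, a, 15), (22, a, 22), (22, a, 32), (28, u, 13), (28, u, 28), (32, a, 15), (32, a, 22), (32, a, 32)}.
Apply σ_{E != E2}; surviving tuples: {(13, u, 28), (15, a, 22), (15, a, 32), (22, a, 15), (22, a, 32), (28, u, 13), (32, a, 15), (32, a, 22)}
π_{D, E2, E} gives {(a, 15, 22), (a, 15, 32), (a, 22, 15), (a, 22, 32), (a, 32, 15), (a, 32, 22), (u, 13, 28), (u, 28, 13)}.

{(a, 15, 22), (a, 15, 32), (a, 22, 15), (a, 22, 32), (a, 32, 15), (a, 32, 22), (u, 13, 28), (u, 28, 13)}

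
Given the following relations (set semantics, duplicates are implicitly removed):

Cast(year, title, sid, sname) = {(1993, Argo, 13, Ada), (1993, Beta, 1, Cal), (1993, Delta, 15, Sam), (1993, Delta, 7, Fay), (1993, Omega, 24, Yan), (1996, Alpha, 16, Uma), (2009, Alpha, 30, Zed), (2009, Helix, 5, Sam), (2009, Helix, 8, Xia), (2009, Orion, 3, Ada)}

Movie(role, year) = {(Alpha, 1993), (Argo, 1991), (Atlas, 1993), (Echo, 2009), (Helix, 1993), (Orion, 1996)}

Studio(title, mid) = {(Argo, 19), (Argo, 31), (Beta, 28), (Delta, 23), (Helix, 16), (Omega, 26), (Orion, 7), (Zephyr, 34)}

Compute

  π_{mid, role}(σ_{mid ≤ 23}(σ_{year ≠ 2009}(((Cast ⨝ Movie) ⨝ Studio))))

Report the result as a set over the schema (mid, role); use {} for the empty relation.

{(19, Alpha), (19, Atlas), (19, Helix), (23, Alpha), (23, Atlas), (23, Helix)}

Cast ⋈ Movie (natural join on year): {(1993, Argo, 13, Ada, Alpha), (1993, Argo, 13, Ada, Atlas), (1993, Argo, 13, Ada, Helix), (1993, Beta, 1, Cal, Alpha), (1993, Beta, 1, Cal, Atlas), (1993, Beta, 1, Cal, Helix), (1993, Delta, 15, Sam, Alpha), (1993, Delta, 15, Sam, Atlas), (1993, Delta, 15, Sam, Helix), (1993, Delta, 7, Fay, Alpha), (1993, Delta, 7, Fay, Atlas), (1993, Delta, 7, Fay, Helix), (1993, Omega, 24, Yan, Alpha), (1993, Omega, 24, Yan, Atlas), (1993, Omega, 24, Yan, Helix), (1996, Alpha, 16, Uma, Orion), (2009, Alpha, 30, Zed, Echo), (2009, Helix, 5, Sam, Echo), (2009, Helix, 8, Xia, Echo), (2009, Orion, 3, Ada, Echo)}
(Cast ⨝ Movie) ⋈ Studio (natural join on title): {(1993, Argo, 13, Ada, Alpha, 19), (1993, Argo, 13, Ada, Alpha, 31), (1993, Argo, 13, Ada, Atlas, 19), (1993, Argo, 13, Ada, Atlas, 31), (1993, Argo, 13, Ada, Helix, 19), (1993, Argo, 13, Ada, Helix, 31), (1993, Beta, 1, Cal, Alpha, 28), (1993, Beta, 1, Cal, Atlas, 28), (1993, Beta, 1, Cal, Helix, 28), (1993, Delta, 15, Sam, Alpha, 23), (1993, Delta, 15, Sam, Atlas, 23), (1993, Delta, 15, Sam, Helix, 23), (1993, Delta, 7, Fay, Alpha, 23), (1993, Delta, 7, Fay, Atlas, 23), (1993, Delta, 7, Fay, Helix, 23), (1993, Omega, 24, Yan, Alpha, 26), (1993, Omega, 24, Yan, Atlas, 26), (1993, Omega, 24, Yan, Helix, 26), (2009, Helix, 5, Sam, Echo, 16), (2009, Helix, 8, Xia, Echo, 16), (2009, Orion, 3, Ada, Echo, 7)}
Apply σ_{year ≠ 2009}; surviving tuples: {(1993, Argo, 13, Ada, Alpha, 19), (1993, Argo, 13, Ada, Alpha, 31), (1993, Argo, 13, Ada, Atlas, 19), (1993, Argo, 13, Ada, Atlas, 31), (1993, Argo, 13, Ada, Helix, 19), (1993, Argo, 13, Ada, Helix, 31), (1993, Beta, 1, Cal, Alpha, 28), (1993, Beta, 1, Cal, Atlas, 28), (1993, Beta, 1, Cal, Helix, 28), (1993, Delta, 15, Sam, Alpha, 23), (1993, Delta, 15, Sam, Atlas, 23), (1993, Delta, 15, Sam, Helix, 23), (1993, Delta, 7, Fay, Alpha, 23), (1993, Delta, 7, Fay, Atlas, 23), (1993, Delta, 7, Fay, Helix, 23), (1993, Omega, 24, Yan, Alpha, 26), (1993, Omega, 24, Yan, Atlas, 26), (1993, Omega, 24, Yan, Helix, 26)}
Apply σ_{mid ≤ 23}; surviving tuples: {(1993, Argo, 13, Ada, Alpha, 19), (1993, Argo, 13, Ada, Atlas, 19), (1993, Argo, 13, Ada, Helix, 19), (1993, Delta, 15, Sam, Alpha, 23), (1993, Delta, 15, Sam, Atlas, 23), (1993, Delta, 15, Sam, Helix, 23), (1993, Delta, 7, Fay, Alpha, 23), (1993, Delta, 7, Fay, Atlas, 23), (1993, Delta, 7, Fay, Helix, 23)}
Projecting to mid, role (3 duplicate(s) eliminated): {(19, Alpha), (19, Atlas), (19, Helix), (23, Alpha), (23, Atlas), (23, Helix)}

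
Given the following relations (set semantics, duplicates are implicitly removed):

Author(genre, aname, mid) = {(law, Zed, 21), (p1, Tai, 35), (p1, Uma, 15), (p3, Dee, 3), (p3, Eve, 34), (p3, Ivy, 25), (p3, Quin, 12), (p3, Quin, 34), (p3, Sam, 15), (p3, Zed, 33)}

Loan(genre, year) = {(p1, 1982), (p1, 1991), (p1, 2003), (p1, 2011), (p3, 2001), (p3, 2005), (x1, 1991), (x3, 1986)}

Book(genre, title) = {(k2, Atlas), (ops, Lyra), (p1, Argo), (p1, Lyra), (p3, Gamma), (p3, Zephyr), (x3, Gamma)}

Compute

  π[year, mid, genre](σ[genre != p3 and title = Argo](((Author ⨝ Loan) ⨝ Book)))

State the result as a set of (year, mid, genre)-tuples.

{(1982, 15, p1), (1982, 35, p1), (1991, 15, p1), (1991, 35, p1), (2003, 15, p1), (2003, 35, p1), (2011, 15, p1), (2011, 35, p1)}

Natural join on genre: {(p1, Tai, 35, 1982), (p1, Tai, 35, 1991), (p1, Tai, 35, 2003), (p1, Tai, 35, 2011), (p1, Uma, 15, 1982), (p1, Uma, 15, 1991), (p1, Uma, 15, 2003), (p1, Uma, 15, 2011), (p3, Dee, 3, 2001), (p3, Dee, 3, 2005), (p3, Eve, 34, 2001), (p3, Eve, 34, 2005), (p3, Ivy, 25, 2001), (p3, Ivy, 25, 2005), (p3, Quin, 12, 2001), (p3, Quin, 12, 2005), (p3, Quin, 34, 2001), (p3, Quin, 34, 2005), (p3, Sam, 15, 2001), (p3, Sam, 15, 2005), (p3, Zed, 33, 2001), (p3, Zed, 33, 2005)}
Natural join on genre: {(p1, Tai, 35, 1982, Argo), (p1, Tai, 35, 1982, Lyra), (p1, Tai, 35, 1991, Argo), (p1, Tai, 35, 1991, Lyra), (p1, Tai, 35, 2003, Argo), (p1, Tai, 35, 2003, Lyra), (p1, Tai, 35, 2011, Argo), (p1, Tai, 35, 2011, Lyra), (p1, Uma, 15, 1982, Argo), (p1, Uma, 15, 1982, Lyra), (p1, Uma, 15, 1991, Argo), (p1, Uma, 15, 1991, Lyra), (p1, Uma, 15, 2003, Argo), (p1, Uma, 15, 2003, Lyra), (p1, Uma, 15, 2011, Argo), (p1, Uma, 15, 2011, Lyra), (p3, Dee, 3, 2001, Gamma), (p3, Dee, 3, 2001, Zephyr), (p3, Dee, 3, 2005, Gamma), (p3, Dee, 3, 2005, Zephyr), (p3, Eve, 34, 2001, Gamma), (p3, Eve, 34, 2001, Zephyr), (p3, Eve, 34, 2005, Gamma), (p3, Eve, 34, 2005, Zephyr), (p3, Ivy, 25, 2001, Gamma), (p3, Ivy, 25, 2001, Zephyr), (p3, Ivy, 25, 2005, Gamma), (p3, Ivy, 25, 2005, Zephyr), (p3, Quin, 12, 2001, Gamma), (p3, Quin, 12, 2001, Zephyr), (p3, Quin, 12, 2005, Gamma), (p3, Quin, 12, 2005, Zephyr), (p3, Quin, 34, 2001, Gamma), (p3, Quin, 34, 2001, Zephyr), (p3, Quin, 34, 2005, Gamma), (p3, Quin, 34, 2005, Zephyr), (p3, Sam, 15, 2001, Gamma), (p3, Sam, 15, 2001, Zephyr), (p3, Sam, 15, 2005, Gamma), (p3, Sam, 15, 2005, Zephyr), (p3, Zed, 33, 2001, Gamma), (p3, Zed, 33, 2001, Zephyr), (p3, Zed, 33, 2005, Gamma), (p3, Zed, 33, 2005, Zephyr)}
Selection genre != p3 and title = Argo: {(p1, Tai, 35, 1982, Argo), (p1, Tai, 35, 1991, Argo), (p1, Tai, 35, 2003, Argo), (p1, Tai, 35, 2011, Argo), (p1, Uma, 15, 1982, Argo), (p1, Uma, 15, 1991, Argo), (p1, Uma, 15, 2003, Argo), (p1, Uma, 15, 2011, Argo)}
Projecting to year, mid, genre: {(1982, 15, p1), (1982, 35, p1), (1991, 15, p1), (1991, 35, p1), (2003, 15, p1), (2003, 35, p1), (2011, 15, p1), (2011, 35, p1)}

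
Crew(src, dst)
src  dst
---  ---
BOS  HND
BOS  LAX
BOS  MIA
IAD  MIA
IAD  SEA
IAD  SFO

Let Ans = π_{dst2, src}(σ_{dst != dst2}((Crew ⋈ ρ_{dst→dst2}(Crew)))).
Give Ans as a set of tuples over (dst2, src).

{(HND, BOS), (LAX, BOS), (MIA, BOS), (MIA, IAD), (SEA, IAD), (SFO, IAD)}

ρ[dst→dst2]: schema becomes (src, dst2); tuples unchanged.
Natural join on src: {(BOS, HND, HND), (BOS, HND, LAX), (BOS, HND, MIA), (BOS, LAX, HND), (BOS, LAX, LAX), (BOS, LAX, MIA), (BOS, MIA, HND), (BOS, MIA, LAX), (BOS, MIA, MIA), (IAD, MIA, MIA), (IAD, MIA, SEA), (IAD, MIA, SFO), (IAD, SEA, MIA), (IAD, SEA, SEA), (IAD, SEA, SFO), (IAD, SFO, MIA), (IAD, SFO, SEA), (IAD, SFO, SFO)}
σ[dst != dst2]: keep tuples satisfying dst != dst2 → {(BOS, HND, LAX), (BOS, HND, MIA), (BOS, LAX, HND), (BOS, LAX, MIA), (BOS, MIA, HND), (BOS, MIA, LAX), (IAD, MIA, SEA), (IAD, MIA, SFO), (IAD, SEA, MIA), (IAD, SEA, SFO), (IAD, SFO, MIA), (IAD, SFO, SEA)}
π_{dst2, src} gives {(HND, BOS), (LAX, BOS), (MIA, BOS), (MIA, IAD), (SEA, IAD), (SFO, IAD)} (6 duplicate(s) eliminated).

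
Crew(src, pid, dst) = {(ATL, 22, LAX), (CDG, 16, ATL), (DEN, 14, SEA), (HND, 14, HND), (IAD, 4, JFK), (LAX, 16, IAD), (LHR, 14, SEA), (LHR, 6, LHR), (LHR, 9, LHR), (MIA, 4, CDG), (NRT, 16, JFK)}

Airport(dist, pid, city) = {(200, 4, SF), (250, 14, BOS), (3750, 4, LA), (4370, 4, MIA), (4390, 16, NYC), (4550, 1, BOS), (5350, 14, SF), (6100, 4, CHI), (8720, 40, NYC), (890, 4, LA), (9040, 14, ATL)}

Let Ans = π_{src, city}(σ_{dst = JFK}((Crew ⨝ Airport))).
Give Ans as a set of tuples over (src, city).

{(IAD, CHI), (IAD, LA), (IAD, MIA), (IAD, SF), (NRT, NYC)}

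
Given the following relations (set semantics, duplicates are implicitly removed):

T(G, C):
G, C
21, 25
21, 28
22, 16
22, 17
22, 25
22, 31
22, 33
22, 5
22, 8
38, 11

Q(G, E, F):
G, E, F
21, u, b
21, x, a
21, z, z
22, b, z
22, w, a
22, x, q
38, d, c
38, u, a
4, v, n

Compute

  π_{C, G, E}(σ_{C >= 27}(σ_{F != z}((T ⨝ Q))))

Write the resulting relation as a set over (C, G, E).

Joining T and Q on G yields {(21, 25, u, b), (21, 25, x, a), (21, 25, z, z), (21, 28, u, b), (21, 28, x, a), (21, 28, z, z), (22, 16, b, z), (22, 16, w, a), (22, 16, x, q), (22, 17, b, z), (22, 17, w, a), (22, 17, x, q), (22, 25, b, z), (22, 25, w, a), (22, 25, x, q), (22, 31, b, z), (22, 31, w, a), (22, 31, x, q), (22, 33, b, z), (22, 33, w, a), (22, 33, x, q), (22, 5, b, z), (22, 5, w, a), (22, 5, x, q), (22, 8, b, z), (22, 8, w, a), (22, 8, x, q), (38, 11, d, c), (38, 11, u, a)}.
σ[F != z]: keep tuples satisfying F != z → {(21, 25, u, b), (21, 25, x, a), (21, 28, u, b), (21, 28, x, a), (22, 16, w, a), (22, 16, x, q), (22, 17, w, a), (22, 17, x, q), (22, 25, w, a), (22, 25, x, q), (22, 31, w, a), (22, 31, x, q), (22, 33, w, a), (22, 33, x, q), (22, 5, w, a), (22, 5, x, q), (22, 8, w, a), (22, 8, x, q), (38, 11, d, c), (38, 11, u, a)}
σ[C >= 27]: keep tuples satisfying C >= 27 → {(21, 28, u, b), (21, 28, x, a), (22, 31, w, a), (22, 31, x, q), (22, 33, w, a), (22, 33, x, q)}
Keep only column(s) C, G, E: {(28, 21, u), (28, 21, x), (31, 22, w), (31, 22, x), (33, 22, w), (33, 22, x)}

{(28, 21, u), (28, 21, x), (31, 22, w), (31, 22, x), (33, 22, w), (33, 22, x)}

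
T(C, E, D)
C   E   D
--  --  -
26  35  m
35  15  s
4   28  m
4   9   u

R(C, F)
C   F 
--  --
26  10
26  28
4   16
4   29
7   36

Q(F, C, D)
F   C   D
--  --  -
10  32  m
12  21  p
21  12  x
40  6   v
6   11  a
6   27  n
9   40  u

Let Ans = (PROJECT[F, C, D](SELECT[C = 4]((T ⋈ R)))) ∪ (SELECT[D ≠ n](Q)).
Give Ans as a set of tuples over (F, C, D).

T ⋈ R (natural join on C): {(26, 35, m, 10), (26, 35, m, 28), (4, 28, m, 16), (4, 28, m, 29), (4, 9, u, 16), (4, 9, u, 29)}
σ[C = 4]: keep tuples satisfying C = 4 → {(4, 28, m, 16), (4, 28, m, 29), (4, 9, u, 16), (4, 9, u, 29)}
π_{F, C, D} gives {(16, 4, m), (16, 4, u), (29, 4, m), (29, 4, u)}.
σ[D ≠ n]: keep tuples satisfying D ≠ n → {(10, 32, m), (12, 21, p), (21, 12, x), (40, 6, v), (6, 11, a), (9, 40, u)}
Set union of the two operands is {(10, 32, m), (12, 21, p), (16, 4, m), (16, 4, u), (21, 12, x), (29, 4, m), (29, 4, u), (40, 6, v), (6, 11, a), (9, 40, u)}.

{(10, 32, m), (12, 21, p), (16, 4, m), (16, 4, u), (21, 12, x), (29, 4, m), (29, 4, u), (40, 6, v), (6, 11, a), (9, 40, u)}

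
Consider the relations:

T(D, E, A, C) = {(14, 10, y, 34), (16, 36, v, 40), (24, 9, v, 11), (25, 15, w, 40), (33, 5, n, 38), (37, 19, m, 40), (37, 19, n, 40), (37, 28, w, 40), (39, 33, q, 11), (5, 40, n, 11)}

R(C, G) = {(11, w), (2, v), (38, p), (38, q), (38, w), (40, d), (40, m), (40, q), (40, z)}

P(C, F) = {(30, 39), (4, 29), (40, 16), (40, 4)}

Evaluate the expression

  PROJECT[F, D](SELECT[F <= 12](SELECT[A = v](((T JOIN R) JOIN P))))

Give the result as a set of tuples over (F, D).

{(4, 16)}

Joining T and R on C yields {(16, 36, v, 40, d), (16, 36, v, 40, m), (16, 36, v, 40, q), (16, 36, v, 40, z), (24, 9, v, 11, w), (25, 15, w, 40, d), (25, 15, w, 40, m), (25, 15, w, 40, q), (25, 15, w, 40, z), (33, 5, n, 38, p), (33, 5, n, 38, q), (33, 5, n, 38, w), (37, 19, m, 40, d), (37, 19, m, 40, m), (37, 19, m, 40, q), (37, 19, m, 40, z), (37, 19, n, 40, d), (37, 19, n, 40, m), (37, 19, n, 40, q), (37, 19, n, 40, z), (37, 28, w, 40, d), (37, 28, w, 40, m), (37, 28, w, 40, q), (37, 28, w, 40, z), (39, 33, q, 11, w), (5, 40, n, 11, w)}.
Joining (T JOIN R) and P on C yields {(16, 36, v, 40, d, 16), (16, 36, v, 40, d, 4), (16, 36, v, 40, m, 16), (16, 36, v, 40, m, 4), (16, 36, v, 40, q, 16), (16, 36, v, 40, q, 4), (16, 36, v, 40, z, 16), (16, 36, v, 40, z, 4), (25, 15, w, 40, d, 16), (25, 15, w, 40, d, 4), (25, 15, w, 40, m, 16), (25, 15, w, 40, m, 4), (25, 15, w, 40, q, 16), (25, 15, w, 40, q, 4), (25, 15, w, 40, z, 16), (25, 15, w, 40, z, 4), (37, 19, m, 40, d, 16), (37, 19, m, 40, d, 4), (37, 19, m, 40, m, 16), (37, 19, m, 40, m, 4), (37, 19, m, 40, q, 16), (37, 19, m, 40, q, 4), (37, 19, m, 40, z, 16), (37, 19, m, 40, z, 4), (37, 19, n, 40, d, 16), (37, 19, n, 40, d, 4), (37, 19, n, 40, m, 16), (37, 19, n, 40, m, 4), (37, 19, n, 40, q, 16), (37, 19, n, 40, q, 4), (37, 19, n, 40, z, 16), (37, 19, n, 40, z, 4), (37, 28, w, 40, d, 16), (37, 28, w, 40, d, 4), (37, 28, w, 40, m, 16), (37, 28, w, 40, m, 4), (37, 28, w, 40, q, 16), (37, 28, w, 40, q, 4), (37, 28, w, 40, z, 16), (37, 28, w, 40, z, 4)}.
Filtering on A = v leaves {(16, 36, v, 40, d, 16), (16, 36, v, 40, d, 4), (16, 36, v, 40, m, 16), (16, 36, v, 40, m, 4), (16, 36, v, 40, q, 16), (16, 36, v, 40, q, 4), (16, 36, v, 40, z, 16), (16, 36, v, 40, z, 4)}.
Filtering on F <= 12 leaves {(16, 36, v, 40, d, 4), (16, 36, v, 40, m, 4), (16, 36, v, 40, q, 4), (16, 36, v, 40, z, 4)}.
Projecting to F, D (3 duplicate(s) eliminated): {(4, 16)}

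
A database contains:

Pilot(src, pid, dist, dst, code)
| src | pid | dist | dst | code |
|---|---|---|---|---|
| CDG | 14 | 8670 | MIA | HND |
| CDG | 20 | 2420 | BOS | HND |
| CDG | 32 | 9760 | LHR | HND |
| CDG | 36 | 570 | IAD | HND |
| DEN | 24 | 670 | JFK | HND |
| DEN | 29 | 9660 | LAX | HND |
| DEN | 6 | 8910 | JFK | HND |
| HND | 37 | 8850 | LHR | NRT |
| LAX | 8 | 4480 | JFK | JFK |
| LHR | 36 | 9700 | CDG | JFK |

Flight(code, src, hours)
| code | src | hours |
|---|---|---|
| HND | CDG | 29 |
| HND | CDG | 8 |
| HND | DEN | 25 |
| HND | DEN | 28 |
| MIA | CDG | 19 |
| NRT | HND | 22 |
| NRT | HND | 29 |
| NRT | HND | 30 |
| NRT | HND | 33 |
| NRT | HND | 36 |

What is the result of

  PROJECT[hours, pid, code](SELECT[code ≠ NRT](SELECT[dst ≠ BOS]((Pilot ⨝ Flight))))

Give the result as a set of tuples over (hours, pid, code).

{(25, 24, HND), (25, 29, HND), (25, 6, HND), (28, 24, HND), (28, 29, HND), (28, 6, HND), (29, 14, HND), (29, 32, HND), (29, 36, HND), (8, 14, HND), (8, 32, HND), (8, 36, HND)}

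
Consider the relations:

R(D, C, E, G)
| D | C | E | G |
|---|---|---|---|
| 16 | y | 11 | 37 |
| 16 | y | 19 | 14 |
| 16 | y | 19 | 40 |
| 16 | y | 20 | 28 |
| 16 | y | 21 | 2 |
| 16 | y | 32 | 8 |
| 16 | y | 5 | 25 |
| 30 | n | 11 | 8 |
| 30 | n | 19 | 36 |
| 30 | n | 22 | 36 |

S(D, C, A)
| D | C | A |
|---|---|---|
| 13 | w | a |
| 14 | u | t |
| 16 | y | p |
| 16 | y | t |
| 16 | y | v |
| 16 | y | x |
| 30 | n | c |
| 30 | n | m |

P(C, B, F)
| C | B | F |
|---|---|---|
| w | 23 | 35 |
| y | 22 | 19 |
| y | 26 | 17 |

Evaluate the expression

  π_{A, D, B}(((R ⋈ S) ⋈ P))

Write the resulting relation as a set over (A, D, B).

{(p, 16, 22), (p, 16, 26), (t, 16, 22), (t, 16, 26), (v, 16, 22), (v, 16, 26), (x, 16, 22), (x, 16, 26)}

Natural join on D, C: {(16, y, 11, 37, p), (16, y, 11, 37, t), (16, y, 11, 37, v), (16, y, 11, 37, x), (16, y, 19, 14, p), (16, y, 19, 14, t), (16, y, 19, 14, v), (16, y, 19, 14, x), (16, y, 19, 40, p), (16, y, 19, 40, t), (16, y, 19, 40, v), (16, y, 19, 40, x), (16, y, 20, 28, p), (16, y, 20, 28, t), (16, y, 20, 28, v), (16, y, 20, 28, x), (16, y, 21, 2, p), (16, y, 21, 2, t), (16, y, 21, 2, v), (16, y, 21, 2, x), (16, y, 32, 8, p), (16, y, 32, 8, t), (16, y, 32, 8, v), (16, y, 32, 8, x), (16, y, 5, 25, p), (16, y, 5, 25, t), (16, y, 5, 25, v), (16, y, 5, 25, x), (30, n, 11, 8, c), (30, n, 11, 8, m), (30, n, 19, 36, c), (30, n, 19, 36, m), (30, n, 22, 36, c), (30, n, 22, 36, m)}
Natural join on C: {(16, y, 11, 37, p, 22, 19), (16, y, 11, 37, p, 26, 17), (16, y, 11, 37, t, 22, 19), (16, y, 11, 37, t, 26, 17), (16, y, 11, 37, v, 22, 19), (16, y, 11, 37, v, 26, 17), (16, y, 11, 37, x, 22, 19), (16, y, 11, 37, x, 26, 17), (16, y, 19, 14, p, 22, 19), (16, y, 19, 14, p, 26, 17), (16, y, 19, 14, t, 22, 19), (16, y, 19, 14, t, 26, 17), (16, y, 19, 14, v, 22, 19), (16, y, 19, 14, v, 26, 17), (16, y, 19, 14, x, 22, 19), (16, y, 19, 14, x, 26, 17), (16, y, 19, 40, p, 22, 19), (16, y, 19, 40, p, 26, 17), (16, y, 19, 40, t, 22, 19), (16, y, 19, 40, t, 26, 17), (16, y, 19, 40, v, 22, 19), (16, y, 19, 40, v, 26, 17), (16, y, 19, 40, x, 22, 19), (16, y, 19, 40, x, 26, 17), (16, y, 20, 28, p, 22, 19), (16, y, 20, 28, p, 26, 17), (16, y, 20, 28, t, 22, 19), (16, y, 20, 28, t, 26, 17), (16, y, 20, 28, v, 22, 19), (16, y, 20, 28, v, 26, 17), (16, y, 20, 28, x, 22, 19), (16, y, 20, 28, x, 26, 17), (16, y, 21, 2, p, 22, 19), (16, y, 21, 2, p, 26, 17), (16, y, 21, 2, t, 22, 19), (16, y, 21, 2, t, 26, 17), (16, y, 21, 2, v, 22, 19), (16, y, 21, 2, v, 26, 17), (16, y, 21, 2, x, 22, 19), (16, y, 21, 2, x, 26, 17), (16, y, 32, 8, p, 22, 19), (16, y, 32, 8, p, 26, 17), (16, y, 32, 8, t, 22, 19), (16, y, 32, 8, t, 26, 17), (16, y, 32, 8, v, 22, 19), (16, y, 32, 8, v, 26, 17), (16, y, 32, 8, x, 22, 19), (16, y, 32, 8, x, 26, 17), (16, y, 5, 25, p, 22, 19), (16, y, 5, 25, p, 26, 17), (16, y, 5, 25, t, 22, 19), (16, y, 5, 25, t, 26, 17), (16, y, 5, 25, v, 22, 19), (16, y, 5, 25, v, 26, 17), (16, y, 5, 25, x, 22, 19), (16, y, 5, 25, x, 26, 17)}
Projecting to A, D, B (48 duplicate(s) eliminated): {(p, 16, 22), (p, 16, 26), (t, 16, 22), (t, 16, 26), (v, 16, 22), (v, 16, 26), (x, 16, 22), (x, 16, 26)}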